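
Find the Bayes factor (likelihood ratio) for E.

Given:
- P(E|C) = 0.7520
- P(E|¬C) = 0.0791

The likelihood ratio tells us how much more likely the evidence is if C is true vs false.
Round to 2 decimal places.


Likelihood Ratio (LR) = P(E|C) / P(E|¬C)

LR = 0.7520 / 0.0791
   = 9.51

The evidence is 9.51 times more likely if C is true than if C is false.
Since LR > 1, the evidence supports C over ¬C.


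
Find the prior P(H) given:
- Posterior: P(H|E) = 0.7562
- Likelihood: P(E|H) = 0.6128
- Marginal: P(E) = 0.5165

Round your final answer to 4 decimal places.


From Bayes' theorem: P(H|E) = P(E|H) × P(H) / P(E)

Rearranging for P(H):
P(H) = P(H|E) × P(E) / P(E|H)
     = 0.7562 × 0.5165 / 0.6128
     = 0.39057730 / 0.6128
     = 0.6374


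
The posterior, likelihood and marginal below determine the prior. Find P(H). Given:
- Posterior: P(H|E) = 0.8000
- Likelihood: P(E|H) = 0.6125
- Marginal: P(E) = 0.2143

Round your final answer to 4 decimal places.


From Bayes' theorem: P(H|E) = P(E|H) × P(H) / P(E)

Rearranging for P(H):
P(H) = P(H|E) × P(E) / P(E|H)
     = 0.8000 × 0.2143 / 0.6125
     = 0.17144000 / 0.6125
     = 0.2799


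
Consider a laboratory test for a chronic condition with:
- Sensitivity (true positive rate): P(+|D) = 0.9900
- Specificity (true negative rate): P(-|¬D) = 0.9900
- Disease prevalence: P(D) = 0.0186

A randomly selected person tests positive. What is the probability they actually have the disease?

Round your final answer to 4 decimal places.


Let D = has disease, + = positive test

Given:
- P(D) = 0.0186 (prevalence)
- P(+|D) = 0.9900 (sensitivity)
- P(-|¬D) = 0.9900 (specificity)
- P(+|¬D) = 0.0100 (false positive rate = 1 - specificity)

Step 1: Find P(+)
P(+) = P(+|D)P(D) + P(+|¬D)P(¬D)
     = 0.9900 × 0.0186 + 0.0100 × 0.9814
     = 0.01841400 + 0.00981400
     = 0.02822800

Step 2: Apply Bayes' theorem for P(D|+)
P(D|+) = P(+|D)P(D) / P(+)
       = 0.01841400 / 0.02822800
       = 0.6523


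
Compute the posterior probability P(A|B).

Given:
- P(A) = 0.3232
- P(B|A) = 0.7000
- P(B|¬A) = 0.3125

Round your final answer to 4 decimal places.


Bayes' theorem: P(A|B) = P(B|A) × P(A) / P(B)

Step 1: Calculate P(B) using law of total probability
P(B) = P(B|A)P(A) + P(B|¬A)P(¬A)
     = 0.7000 × 0.3232 + 0.3125 × 0.6768
     = 0.22624000 + 0.21150000
     = 0.43774000

Step 2: Apply Bayes' theorem
P(A|B) = P(B|A) × P(A) / P(B)
       = 0.22624000 / 0.43774000
       = 0.5168


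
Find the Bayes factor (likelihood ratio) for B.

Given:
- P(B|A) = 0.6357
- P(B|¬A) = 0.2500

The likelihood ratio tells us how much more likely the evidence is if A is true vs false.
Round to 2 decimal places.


Likelihood Ratio (LR) = P(B|A) / P(B|¬A)

LR = 0.6357 / 0.2500
   = 2.54

The evidence is 2.54 times more likely if A is true than if A is false.
Since LR > 1, the evidence supports A over ¬A.


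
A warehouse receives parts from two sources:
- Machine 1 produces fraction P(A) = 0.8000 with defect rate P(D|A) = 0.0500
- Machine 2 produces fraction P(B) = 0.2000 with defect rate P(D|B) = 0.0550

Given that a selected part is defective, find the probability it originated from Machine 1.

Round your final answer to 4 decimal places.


Let A = from Machine 1, D = defective

Given:
- P(A) = 0.8000, P(B) = 0.2000
- P(D|A) = 0.0500, P(D|B) = 0.0550

Step 1: Find P(D)
P(D) = P(D|A)P(A) + P(D|B)P(B)
     = 0.0500 × 0.8000 + 0.0550 × 0.2000
     = 0.04000000 + 0.01100000
     = 0.05100000

Step 2: Apply Bayes' theorem
P(A|D) = P(D|A)P(A) / P(D)
       = 0.04000000 / 0.05100000
       = 0.7843


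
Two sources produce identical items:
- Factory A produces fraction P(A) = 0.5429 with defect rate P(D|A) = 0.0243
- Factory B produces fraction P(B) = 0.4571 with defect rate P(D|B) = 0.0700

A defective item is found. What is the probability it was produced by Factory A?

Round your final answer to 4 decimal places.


Let A = from Factory A, D = defective

Given:
- P(A) = 0.5429, P(B) = 0.4571
- P(D|A) = 0.0243, P(D|B) = 0.0700

Step 1: Find P(D)
P(D) = P(D|A)P(A) + P(D|B)P(B)
     = 0.0243 × 0.5429 + 0.0700 × 0.4571
     = 0.01319247 + 0.03199700
     = 0.04518947

Step 2: Apply Bayes' theorem
P(A|D) = P(D|A)P(A) / P(D)
       = 0.01319247 / 0.04518947
       = 0.2919


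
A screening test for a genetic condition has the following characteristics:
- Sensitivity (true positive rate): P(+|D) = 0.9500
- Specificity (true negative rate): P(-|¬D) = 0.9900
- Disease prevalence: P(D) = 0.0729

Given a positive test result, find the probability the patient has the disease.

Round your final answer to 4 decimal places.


Let D = has disease, + = positive test

Given:
- P(D) = 0.0729 (prevalence)
- P(+|D) = 0.9500 (sensitivity)
- P(-|¬D) = 0.9900 (specificity)
- P(+|¬D) = 0.0100 (false positive rate = 1 - specificity)

Step 1: Find P(+)
P(+) = P(+|D)P(D) + P(+|¬D)P(¬D)
     = 0.9500 × 0.0729 + 0.0100 × 0.9271
     = 0.06925500 + 0.00927100
     = 0.07852600

Step 2: Apply Bayes' theorem for P(D|+)
P(D|+) = P(+|D)P(D) / P(+)
       = 0.06925500 / 0.07852600
       = 0.8819


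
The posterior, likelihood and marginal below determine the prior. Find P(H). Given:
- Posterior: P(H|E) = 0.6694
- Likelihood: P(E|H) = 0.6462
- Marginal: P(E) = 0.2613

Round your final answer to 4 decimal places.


From Bayes' theorem: P(H|E) = P(E|H) × P(H) / P(E)

Rearranging for P(H):
P(H) = P(H|E) × P(E) / P(E|H)
     = 0.6694 × 0.2613 / 0.6462
     = 0.17491422 / 0.6462
     = 0.2707


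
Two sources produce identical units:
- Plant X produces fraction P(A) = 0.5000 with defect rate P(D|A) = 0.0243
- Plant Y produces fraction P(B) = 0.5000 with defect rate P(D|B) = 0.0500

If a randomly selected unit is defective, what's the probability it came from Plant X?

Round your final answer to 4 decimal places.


Let A = from Plant X, D = defective

Given:
- P(A) = 0.5000, P(B) = 0.5000
- P(D|A) = 0.0243, P(D|B) = 0.0500

Step 1: Find P(D)
P(D) = P(D|A)P(A) + P(D|B)P(B)
     = 0.0243 × 0.5000 + 0.0500 × 0.5000
     = 0.01215000 + 0.02500000
     = 0.03715000

Step 2: Apply Bayes' theorem
P(A|D) = P(D|A)P(A) / P(D)
       = 0.01215000 / 0.03715000
       = 0.3271


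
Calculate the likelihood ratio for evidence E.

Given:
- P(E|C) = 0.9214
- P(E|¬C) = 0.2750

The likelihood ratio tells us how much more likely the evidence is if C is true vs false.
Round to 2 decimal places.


Likelihood Ratio (LR) = P(E|C) / P(E|¬C)

LR = 0.9214 / 0.2750
   = 3.35

The evidence is 3.35 times more likely if C is true than if C is false.
Because LR exceeds 1, E is evidence for C.


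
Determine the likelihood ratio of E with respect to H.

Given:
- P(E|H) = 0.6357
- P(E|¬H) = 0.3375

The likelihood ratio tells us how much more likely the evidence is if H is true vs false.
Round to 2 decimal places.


Likelihood Ratio (LR) = P(E|H) / P(E|¬H)

LR = 0.6357 / 0.3375
   = 1.88

The evidence is 1.88 times more likely if H is true than if H is false.
Since LR > 1, the evidence supports H over ¬H.


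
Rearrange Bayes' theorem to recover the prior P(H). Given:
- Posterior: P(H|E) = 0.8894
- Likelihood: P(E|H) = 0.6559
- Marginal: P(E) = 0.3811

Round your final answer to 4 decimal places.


From Bayes' theorem: P(H|E) = P(E|H) × P(H) / P(E)

Rearranging for P(H):
P(H) = P(H|E) × P(E) / P(E|H)
     = 0.8894 × 0.3811 / 0.6559
     = 0.33895034 / 0.6559
     = 0.5168


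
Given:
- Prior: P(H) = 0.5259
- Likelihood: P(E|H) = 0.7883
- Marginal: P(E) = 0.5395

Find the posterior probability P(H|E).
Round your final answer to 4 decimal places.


Using Bayes' theorem:

P(H|E) = P(E|H) × P(H) / P(E)
       = 0.7883 × 0.5259 / 0.5395
       = 0.41456697 / 0.5395
       = 0.7684

The evidence strengthens our belief in H.
Prior: 0.5259 → Posterior: 0.7684


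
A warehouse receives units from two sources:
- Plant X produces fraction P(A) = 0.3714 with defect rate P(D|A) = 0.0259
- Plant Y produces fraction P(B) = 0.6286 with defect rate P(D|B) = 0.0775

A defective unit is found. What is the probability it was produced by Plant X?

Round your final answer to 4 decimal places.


Let A = from Plant X, D = defective

Given:
- P(A) = 0.3714, P(B) = 0.6286
- P(D|A) = 0.0259, P(D|B) = 0.0775

Step 1: Find P(D)
P(D) = P(D|A)P(A) + P(D|B)P(B)
     = 0.0259 × 0.3714 + 0.0775 × 0.6286
     = 0.00961926 + 0.04871650
     = 0.05833576

Step 2: Apply Bayes' theorem
P(A|D) = P(D|A)P(A) / P(D)
       = 0.00961926 / 0.05833576
       = 0.1649


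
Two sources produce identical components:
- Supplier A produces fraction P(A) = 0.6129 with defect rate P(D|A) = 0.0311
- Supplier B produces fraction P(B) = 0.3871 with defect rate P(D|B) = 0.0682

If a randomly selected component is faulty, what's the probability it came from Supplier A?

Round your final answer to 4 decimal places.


Let A = from Supplier A, D = faulty

Given:
- P(A) = 0.6129, P(B) = 0.3871
- P(D|A) = 0.0311, P(D|B) = 0.0682

Step 1: Find P(D)
P(D) = P(D|A)P(A) + P(D|B)P(B)
     = 0.0311 × 0.6129 + 0.0682 × 0.3871
     = 0.01906119 + 0.02640022
     = 0.04546141

Step 2: Apply Bayes' theorem
P(A|D) = P(D|A)P(A) / P(D)
       = 0.01906119 / 0.04546141
       = 0.4193


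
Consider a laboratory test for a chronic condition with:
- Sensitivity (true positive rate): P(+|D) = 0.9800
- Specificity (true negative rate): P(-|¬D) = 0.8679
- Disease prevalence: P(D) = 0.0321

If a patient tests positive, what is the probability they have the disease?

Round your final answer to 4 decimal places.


Let D = has disease, + = positive test

Given:
- P(D) = 0.0321 (prevalence)
- P(+|D) = 0.9800 (sensitivity)
- P(-|¬D) = 0.8679 (specificity)
- P(+|¬D) = 0.1321 (false positive rate = 1 - specificity)

Step 1: Find P(+)
P(+) = P(+|D)P(D) + P(+|¬D)P(¬D)
     = 0.9800 × 0.0321 + 0.1321 × 0.9679
     = 0.03145800 + 0.12785959
     = 0.15931759

Step 2: Apply Bayes' theorem for P(D|+)
P(D|+) = P(+|D)P(D) / P(+)
       = 0.03145800 / 0.15931759
       = 0.1975


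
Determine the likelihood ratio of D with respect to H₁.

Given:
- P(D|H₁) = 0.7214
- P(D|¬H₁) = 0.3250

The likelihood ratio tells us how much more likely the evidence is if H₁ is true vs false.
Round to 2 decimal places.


Likelihood Ratio (LR) = P(D|H₁) / P(D|¬H₁)

LR = 0.7214 / 0.3250
   = 2.22

The evidence is 2.22 times more likely if H₁ is true than if H₁ is false.
Since LR > 1, the evidence supports H₁ over ¬H₁.


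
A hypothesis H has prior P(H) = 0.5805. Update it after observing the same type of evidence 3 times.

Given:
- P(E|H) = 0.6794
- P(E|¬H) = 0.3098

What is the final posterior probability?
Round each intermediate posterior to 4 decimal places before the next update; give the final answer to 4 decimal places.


Sequential Bayesian updating:

Initial prior: P(H) = 0.5805

Update 1:
  P(E) = 0.6794 × 0.5805 + 0.3098 × 0.4195 = 0.39439170 + 0.12996110 = 0.52435280
  P(H|E) = 0.39439170 / 0.52435280 = 0.7521

Update 2:
  P(E) = 0.6794 × 0.7521 + 0.3098 × 0.2479 = 0.51097674 + 0.07679942 = 0.58777616
  P(H|E) = 0.51097674 / 0.58777616 = 0.8693

Update 3:
  P(E) = 0.6794 × 0.8693 + 0.3098 × 0.1307 = 0.59060242 + 0.04049086 = 0.63109328
  P(H|E) = 0.59060242 / 0.63109328 = 0.9358

Final posterior: 0.9358


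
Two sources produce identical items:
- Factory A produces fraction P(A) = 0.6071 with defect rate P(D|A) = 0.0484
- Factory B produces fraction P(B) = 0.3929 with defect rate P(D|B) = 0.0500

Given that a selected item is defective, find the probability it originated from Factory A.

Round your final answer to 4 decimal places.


Let A = from Factory A, D = defective

Given:
- P(A) = 0.6071, P(B) = 0.3929
- P(D|A) = 0.0484, P(D|B) = 0.0500

Step 1: Find P(D)
P(D) = P(D|A)P(A) + P(D|B)P(B)
     = 0.0484 × 0.6071 + 0.0500 × 0.3929
     = 0.02938364 + 0.01964500
     = 0.04902864

Step 2: Apply Bayes' theorem
P(A|D) = P(D|A)P(A) / P(D)
       = 0.02938364 / 0.04902864
       = 0.5993


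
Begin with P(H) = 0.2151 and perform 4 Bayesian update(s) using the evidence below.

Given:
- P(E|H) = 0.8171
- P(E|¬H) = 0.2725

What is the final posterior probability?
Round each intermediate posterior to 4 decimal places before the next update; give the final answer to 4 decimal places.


Sequential Bayesian updating:

Initial prior: P(H) = 0.2151

Update 1:
  P(E) = 0.8171 × 0.2151 + 0.2725 × 0.7849 = 0.17575821 + 0.21388525 = 0.38964346
  P(H|E) = 0.17575821 / 0.38964346 = 0.4511

Update 2:
  P(E) = 0.8171 × 0.4511 + 0.2725 × 0.5489 = 0.36859381 + 0.14957525 = 0.51816906
  P(H|E) = 0.36859381 / 0.51816906 = 0.7113

Update 3:
  P(E) = 0.8171 × 0.7113 + 0.2725 × 0.2887 = 0.58120323 + 0.07867075 = 0.65987398
  P(H|E) = 0.58120323 / 0.65987398 = 0.8808

Update 4:
  P(E) = 0.8171 × 0.8808 + 0.2725 × 0.1192 = 0.71970168 + 0.03248200 = 0.75218368
  P(H|E) = 0.71970168 / 0.75218368 = 0.9568

Final posterior: 0.9568


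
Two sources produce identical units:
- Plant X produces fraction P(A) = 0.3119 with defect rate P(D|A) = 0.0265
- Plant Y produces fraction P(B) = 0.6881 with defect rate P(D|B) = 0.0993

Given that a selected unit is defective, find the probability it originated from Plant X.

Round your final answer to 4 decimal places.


Let A = from Plant X, D = defective

Given:
- P(A) = 0.3119, P(B) = 0.6881
- P(D|A) = 0.0265, P(D|B) = 0.0993

Step 1: Find P(D)
P(D) = P(D|A)P(A) + P(D|B)P(B)
     = 0.0265 × 0.3119 + 0.0993 × 0.6881
     = 0.00826535 + 0.06832833
     = 0.07659368

Step 2: Apply Bayes' theorem
P(A|D) = P(D|A)P(A) / P(D)
       = 0.00826535 / 0.07659368
       = 0.1079


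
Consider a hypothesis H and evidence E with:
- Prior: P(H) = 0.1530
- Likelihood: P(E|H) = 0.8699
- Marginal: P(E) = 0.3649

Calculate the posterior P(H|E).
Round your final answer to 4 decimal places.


Using Bayes' theorem:

P(H|E) = P(E|H) × P(H) / P(E)
       = 0.8699 × 0.1530 / 0.3649
       = 0.13309470 / 0.3649
       = 0.3647

The evidence strengthens our belief in H.
Prior: 0.1530 → Posterior: 0.3647


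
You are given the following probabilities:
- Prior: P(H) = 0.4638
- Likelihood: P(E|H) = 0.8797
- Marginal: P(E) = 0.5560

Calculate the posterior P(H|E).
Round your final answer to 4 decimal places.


Using Bayes' theorem:

P(H|E) = P(E|H) × P(H) / P(E)
       = 0.8797 × 0.4638 / 0.5560
       = 0.40800486 / 0.5560
       = 0.7338

The evidence strengthens our belief in H.
Prior: 0.4638 → Posterior: 0.7338


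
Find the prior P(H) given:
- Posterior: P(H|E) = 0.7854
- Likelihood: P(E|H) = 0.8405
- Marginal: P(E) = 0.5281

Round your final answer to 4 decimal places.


From Bayes' theorem: P(H|E) = P(E|H) × P(H) / P(E)

Rearranging for P(H):
P(H) = P(H|E) × P(E) / P(E|H)
     = 0.7854 × 0.5281 / 0.8405
     = 0.41476974 / 0.8405
     = 0.4935


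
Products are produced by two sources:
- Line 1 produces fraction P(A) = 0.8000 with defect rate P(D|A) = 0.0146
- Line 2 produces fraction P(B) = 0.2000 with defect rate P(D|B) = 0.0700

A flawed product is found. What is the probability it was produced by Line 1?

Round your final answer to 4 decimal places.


Let A = from Line 1, D = flawed

Given:
- P(A) = 0.8000, P(B) = 0.2000
- P(D|A) = 0.0146, P(D|B) = 0.0700

Step 1: Find P(D)
P(D) = P(D|A)P(A) + P(D|B)P(B)
     = 0.0146 × 0.8000 + 0.0700 × 0.2000
     = 0.01168000 + 0.01400000
     = 0.02568000

Step 2: Apply Bayes' theorem
P(A|D) = P(D|A)P(A) / P(D)
       = 0.01168000 / 0.02568000
       = 0.4548


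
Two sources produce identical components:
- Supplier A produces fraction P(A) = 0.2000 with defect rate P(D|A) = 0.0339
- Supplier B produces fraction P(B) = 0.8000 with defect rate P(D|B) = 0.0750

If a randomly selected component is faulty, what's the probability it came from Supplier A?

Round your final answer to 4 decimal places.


Let A = from Supplier A, D = faulty

Given:
- P(A) = 0.2000, P(B) = 0.8000
- P(D|A) = 0.0339, P(D|B) = 0.0750

Step 1: Find P(D)
P(D) = P(D|A)P(A) + P(D|B)P(B)
     = 0.0339 × 0.2000 + 0.0750 × 0.8000
     = 0.00678000 + 0.06000000
     = 0.06678000

Step 2: Apply Bayes' theorem
P(A|D) = P(D|A)P(A) / P(D)
       = 0.00678000 / 0.06678000
       = 0.1015


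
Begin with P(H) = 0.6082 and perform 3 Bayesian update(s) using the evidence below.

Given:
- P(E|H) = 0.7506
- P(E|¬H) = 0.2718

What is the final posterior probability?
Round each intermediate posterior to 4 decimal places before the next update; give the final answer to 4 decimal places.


Sequential Bayesian updating:

Initial prior: P(H) = 0.6082

Update 1:
  P(E) = 0.7506 × 0.6082 + 0.2718 × 0.3918 = 0.45651492 + 0.10649124 = 0.56300616
  P(H|E) = 0.45651492 / 0.56300616 = 0.8109

Update 2:
  P(E) = 0.7506 × 0.8109 + 0.2718 × 0.1891 = 0.60866154 + 0.05139738 = 0.66005892
  P(H|E) = 0.60866154 / 0.66005892 = 0.9221

Update 3:
  P(E) = 0.7506 × 0.9221 + 0.2718 × 0.0779 = 0.69212826 + 0.02117322 = 0.71330148
  P(H|E) = 0.69212826 / 0.71330148 = 0.9703

Final posterior: 0.9703


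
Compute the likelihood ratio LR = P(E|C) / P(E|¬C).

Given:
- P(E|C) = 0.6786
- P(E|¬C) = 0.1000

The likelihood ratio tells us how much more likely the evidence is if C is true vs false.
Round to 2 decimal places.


Likelihood Ratio (LR) = P(E|C) / P(E|¬C)

LR = 0.6786 / 0.1000
   = 6.79

The evidence is 6.79 times more likely if C is true than if C is false.
Because LR exceeds 1, E is evidence for C.


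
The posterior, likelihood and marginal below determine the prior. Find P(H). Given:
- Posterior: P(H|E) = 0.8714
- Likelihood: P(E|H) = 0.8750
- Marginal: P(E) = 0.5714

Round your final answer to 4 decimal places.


From Bayes' theorem: P(H|E) = P(E|H) × P(H) / P(E)

Rearranging for P(H):
P(H) = P(H|E) × P(E) / P(E|H)
     = 0.8714 × 0.5714 / 0.8750
     = 0.49791796 / 0.8750
     = 0.5690


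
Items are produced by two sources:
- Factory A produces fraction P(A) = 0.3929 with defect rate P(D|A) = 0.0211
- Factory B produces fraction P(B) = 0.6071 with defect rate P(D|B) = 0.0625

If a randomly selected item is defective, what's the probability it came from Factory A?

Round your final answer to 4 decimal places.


Let A = from Factory A, D = defective

Given:
- P(A) = 0.3929, P(B) = 0.6071
- P(D|A) = 0.0211, P(D|B) = 0.0625

Step 1: Find P(D)
P(D) = P(D|A)P(A) + P(D|B)P(B)
     = 0.0211 × 0.3929 + 0.0625 × 0.6071
     = 0.00829019 + 0.03794375
     = 0.04623394

Step 2: Apply Bayes' theorem
P(A|D) = P(D|A)P(A) / P(D)
       = 0.00829019 / 0.04623394
       = 0.1793


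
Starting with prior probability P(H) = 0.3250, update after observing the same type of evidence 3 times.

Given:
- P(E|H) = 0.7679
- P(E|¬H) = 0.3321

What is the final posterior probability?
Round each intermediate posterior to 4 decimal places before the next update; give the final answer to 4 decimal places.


Sequential Bayesian updating:

Initial prior: P(H) = 0.3250

Update 1:
  P(E) = 0.7679 × 0.3250 + 0.3321 × 0.6750 = 0.24956750 + 0.22416750 = 0.47373500
  P(H|E) = 0.24956750 / 0.47373500 = 0.5268

Update 2:
  P(E) = 0.7679 × 0.5268 + 0.3321 × 0.4732 = 0.40452972 + 0.15714972 = 0.56167944
  P(H|E) = 0.40452972 / 0.56167944 = 0.7202

Update 3:
  P(E) = 0.7679 × 0.7202 + 0.3321 × 0.2798 = 0.55304158 + 0.09292158 = 0.64596316
  P(H|E) = 0.55304158 / 0.64596316 = 0.8562

Final posterior: 0.8562


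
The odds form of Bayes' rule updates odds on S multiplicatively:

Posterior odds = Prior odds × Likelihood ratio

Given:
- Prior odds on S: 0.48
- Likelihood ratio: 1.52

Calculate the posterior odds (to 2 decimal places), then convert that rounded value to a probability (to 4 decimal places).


Step 1: Calculate posterior odds
Posterior odds = Prior odds × LR
               = 0.48 × 1.52
               = 0.73

Step 2: Convert to probability
P(S|E) = Posterior odds / (1 + Posterior odds)
       = 0.73 / (1 + 0.73)
       = 0.73 / 1.73
       = 0.4220

The evidence increased P(S) from 0.3243 to 0.4220.


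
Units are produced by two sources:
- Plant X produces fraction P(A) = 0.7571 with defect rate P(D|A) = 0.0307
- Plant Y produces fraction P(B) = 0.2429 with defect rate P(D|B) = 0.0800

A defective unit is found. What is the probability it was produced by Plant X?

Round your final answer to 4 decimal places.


Let A = from Plant X, D = defective

Given:
- P(A) = 0.7571, P(B) = 0.2429
- P(D|A) = 0.0307, P(D|B) = 0.0800

Step 1: Find P(D)
P(D) = P(D|A)P(A) + P(D|B)P(B)
     = 0.0307 × 0.7571 + 0.0800 × 0.2429
     = 0.02324297 + 0.01943200
     = 0.04267497

Step 2: Apply Bayes' theorem
P(A|D) = P(D|A)P(A) / P(D)
       = 0.02324297 / 0.04267497
       = 0.5447


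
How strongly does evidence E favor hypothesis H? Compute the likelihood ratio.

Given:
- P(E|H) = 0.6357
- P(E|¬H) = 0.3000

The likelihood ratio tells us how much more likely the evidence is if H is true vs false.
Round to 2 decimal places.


Likelihood Ratio (LR) = P(E|H) / P(E|¬H)

LR = 0.6357 / 0.3000
   = 2.12

The evidence is 2.12 times more likely if H is true than if H is false.
Because LR exceeds 1, E is evidence for H.


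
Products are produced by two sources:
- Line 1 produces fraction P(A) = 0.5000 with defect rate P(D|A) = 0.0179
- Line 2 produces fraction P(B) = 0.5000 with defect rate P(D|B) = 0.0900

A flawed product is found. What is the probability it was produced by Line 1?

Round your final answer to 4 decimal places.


Let A = from Line 1, D = flawed

Given:
- P(A) = 0.5000, P(B) = 0.5000
- P(D|A) = 0.0179, P(D|B) = 0.0900

Step 1: Find P(D)
P(D) = P(D|A)P(A) + P(D|B)P(B)
     = 0.0179 × 0.5000 + 0.0900 × 0.5000
     = 0.00895000 + 0.04500000
     = 0.05395000

Step 2: Apply Bayes' theorem
P(A|D) = P(D|A)P(A) / P(D)
       = 0.00895000 / 0.05395000
       = 0.1659


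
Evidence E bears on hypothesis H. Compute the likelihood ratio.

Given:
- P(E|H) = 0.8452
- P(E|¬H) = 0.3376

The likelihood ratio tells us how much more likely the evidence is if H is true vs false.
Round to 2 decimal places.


Likelihood Ratio (LR) = P(E|H) / P(E|¬H)

LR = 0.8452 / 0.3376
   = 2.50

The evidence is 2.50 times more likely if H is true than if H is false.
Because LR exceeds 1, E is evidence for H.


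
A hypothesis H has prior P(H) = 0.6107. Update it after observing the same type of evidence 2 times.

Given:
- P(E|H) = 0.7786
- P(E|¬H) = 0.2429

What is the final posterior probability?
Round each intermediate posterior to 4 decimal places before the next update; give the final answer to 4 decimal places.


Sequential Bayesian updating:

Initial prior: P(H) = 0.6107

Update 1:
  P(E) = 0.7786 × 0.6107 + 0.2429 × 0.3893 = 0.47549102 + 0.09456097 = 0.57005199
  P(H|E) = 0.47549102 / 0.57005199 = 0.8341

Update 2:
  P(E) = 0.7786 × 0.8341 + 0.2429 × 0.1659 = 0.64943026 + 0.04029711 = 0.68972737
  P(H|E) = 0.64943026 / 0.68972737 = 0.9416

Final posterior: 0.9416


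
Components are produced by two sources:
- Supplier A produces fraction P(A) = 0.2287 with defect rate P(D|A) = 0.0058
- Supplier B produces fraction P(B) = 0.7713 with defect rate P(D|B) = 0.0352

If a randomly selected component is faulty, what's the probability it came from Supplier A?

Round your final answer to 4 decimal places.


Let A = from Supplier A, D = faulty

Given:
- P(A) = 0.2287, P(B) = 0.7713
- P(D|A) = 0.0058, P(D|B) = 0.0352

Step 1: Find P(D)
P(D) = P(D|A)P(A) + P(D|B)P(B)
     = 0.0058 × 0.2287 + 0.0352 × 0.7713
     = 0.00132646 + 0.02714976
     = 0.02847622

Step 2: Apply Bayes' theorem
P(A|D) = P(D|A)P(A) / P(D)
       = 0.00132646 / 0.02847622
       = 0.0466


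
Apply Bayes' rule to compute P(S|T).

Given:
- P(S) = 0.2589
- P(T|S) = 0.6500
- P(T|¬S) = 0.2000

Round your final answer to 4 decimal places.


Bayes' theorem: P(S|T) = P(T|S) × P(S) / P(T)

Step 1: Calculate P(T) using law of total probability
P(T) = P(T|S)P(S) + P(T|¬S)P(¬S)
     = 0.6500 × 0.2589 + 0.2000 × 0.7411
     = 0.16828500 + 0.14822000
     = 0.31650500

Step 2: Apply Bayes' theorem
P(S|T) = P(T|S) × P(S) / P(T)
       = 0.16828500 / 0.31650500
       = 0.5317


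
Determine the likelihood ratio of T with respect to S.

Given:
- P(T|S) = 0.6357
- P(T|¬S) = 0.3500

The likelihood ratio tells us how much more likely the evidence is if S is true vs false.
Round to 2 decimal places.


Likelihood Ratio (LR) = P(T|S) / P(T|¬S)

LR = 0.6357 / 0.3500
   = 1.82

The evidence is 1.82 times more likely if S is true than if S is false.
Because LR exceeds 1, T is evidence for S.


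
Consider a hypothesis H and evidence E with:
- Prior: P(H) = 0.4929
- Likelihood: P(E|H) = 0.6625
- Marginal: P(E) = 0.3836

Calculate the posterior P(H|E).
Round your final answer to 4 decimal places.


Using Bayes' theorem:

P(H|E) = P(E|H) × P(H) / P(E)
       = 0.6625 × 0.4929 / 0.3836
       = 0.32654625 / 0.3836
       = 0.8513

The evidence strengthens our belief in H.
Prior: 0.4929 → Posterior: 0.8513


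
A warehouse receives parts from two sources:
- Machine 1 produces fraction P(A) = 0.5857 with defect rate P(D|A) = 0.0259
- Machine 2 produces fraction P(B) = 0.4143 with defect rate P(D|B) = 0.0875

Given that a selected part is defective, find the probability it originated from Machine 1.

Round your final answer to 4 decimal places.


Let A = from Machine 1, D = defective

Given:
- P(A) = 0.5857, P(B) = 0.4143
- P(D|A) = 0.0259, P(D|B) = 0.0875

Step 1: Find P(D)
P(D) = P(D|A)P(A) + P(D|B)P(B)
     = 0.0259 × 0.5857 + 0.0875 × 0.4143
     = 0.01516963 + 0.03625125
     = 0.05142088

Step 2: Apply Bayes' theorem
P(A|D) = P(D|A)P(A) / P(D)
       = 0.01516963 / 0.05142088
       = 0.2950


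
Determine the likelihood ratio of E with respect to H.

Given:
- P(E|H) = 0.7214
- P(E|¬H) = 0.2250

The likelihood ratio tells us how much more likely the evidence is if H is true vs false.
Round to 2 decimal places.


Likelihood Ratio (LR) = P(E|H) / P(E|¬H)

LR = 0.7214 / 0.2250
   = 3.21

The evidence is 3.21 times more likely if H is true than if H is false.
LR > 1, so observing E raises the odds in favor of H.


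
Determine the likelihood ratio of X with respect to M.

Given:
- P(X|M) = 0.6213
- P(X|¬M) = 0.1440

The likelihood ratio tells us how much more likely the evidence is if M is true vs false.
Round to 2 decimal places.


Likelihood Ratio (LR) = P(X|M) / P(X|¬M)

LR = 0.6213 / 0.1440
   = 4.31

The evidence is 4.31 times more likely if M is true than if M is false.
Because LR exceeds 1, X is evidence for M.


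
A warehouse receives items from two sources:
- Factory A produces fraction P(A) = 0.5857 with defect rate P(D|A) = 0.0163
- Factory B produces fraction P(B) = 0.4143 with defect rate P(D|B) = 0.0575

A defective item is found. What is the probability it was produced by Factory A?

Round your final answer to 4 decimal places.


Let A = from Factory A, D = defective

Given:
- P(A) = 0.5857, P(B) = 0.4143
- P(D|A) = 0.0163, P(D|B) = 0.0575

Step 1: Find P(D)
P(D) = P(D|A)P(A) + P(D|B)P(B)
     = 0.0163 × 0.5857 + 0.0575 × 0.4143
     = 0.00954691 + 0.02382225
     = 0.03336916

Step 2: Apply Bayes' theorem
P(A|D) = P(D|A)P(A) / P(D)
       = 0.00954691 / 0.03336916
       = 0.2861


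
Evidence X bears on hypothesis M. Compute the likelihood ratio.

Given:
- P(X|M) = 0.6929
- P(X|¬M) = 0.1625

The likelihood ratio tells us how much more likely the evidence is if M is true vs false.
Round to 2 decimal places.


Likelihood Ratio (LR) = P(X|M) / P(X|¬M)

LR = 0.6929 / 0.1625
   = 4.26

The evidence is 4.26 times more likely if M is true than if M is false.
LR > 1, so observing X raises the odds in favor of M.


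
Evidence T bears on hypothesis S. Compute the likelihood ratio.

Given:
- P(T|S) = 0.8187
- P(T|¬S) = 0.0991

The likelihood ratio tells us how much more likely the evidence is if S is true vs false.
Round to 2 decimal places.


Likelihood Ratio (LR) = P(T|S) / P(T|¬S)

LR = 0.8187 / 0.0991
   = 8.26

The evidence is 8.26 times more likely if S is true than if S is false.
Because LR exceeds 1, T is evidence for S.


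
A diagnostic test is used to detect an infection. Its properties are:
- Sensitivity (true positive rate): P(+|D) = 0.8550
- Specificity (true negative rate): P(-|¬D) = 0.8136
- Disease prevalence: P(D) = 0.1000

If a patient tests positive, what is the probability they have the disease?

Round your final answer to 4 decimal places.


Let D = has disease, + = positive test

Given:
- P(D) = 0.1000 (prevalence)
- P(+|D) = 0.8550 (sensitivity)
- P(-|¬D) = 0.8136 (specificity)
- P(+|¬D) = 0.1864 (false positive rate = 1 - specificity)

Step 1: Find P(+)
P(+) = P(+|D)P(D) + P(+|¬D)P(¬D)
     = 0.8550 × 0.1000 + 0.1864 × 0.9000
     = 0.08550000 + 0.16776000
     = 0.25326000

Step 2: Apply Bayes' theorem for P(D|+)
P(D|+) = P(+|D)P(D) / P(+)
       = 0.08550000 / 0.25326000
       = 0.3376


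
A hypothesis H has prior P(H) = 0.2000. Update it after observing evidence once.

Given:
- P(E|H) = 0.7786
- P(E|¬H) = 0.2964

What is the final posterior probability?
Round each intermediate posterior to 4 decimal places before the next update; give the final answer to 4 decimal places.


Sequential Bayesian updating:

Initial prior: P(H) = 0.2000

Update 1:
  P(E) = 0.7786 × 0.2000 + 0.2964 × 0.8000 = 0.15572000 + 0.23712000 = 0.39284000
  P(H|E) = 0.15572000 / 0.39284000 = 0.3964

Final posterior: 0.3964


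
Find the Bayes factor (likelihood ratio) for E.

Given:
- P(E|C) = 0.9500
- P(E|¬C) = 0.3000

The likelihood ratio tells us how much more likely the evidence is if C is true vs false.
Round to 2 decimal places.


Likelihood Ratio (LR) = P(E|C) / P(E|¬C)

LR = 0.9500 / 0.3000
   = 3.17

The evidence is 3.17 times more likely if C is true than if C is false.
Since LR > 1, the evidence supports C over ¬C.


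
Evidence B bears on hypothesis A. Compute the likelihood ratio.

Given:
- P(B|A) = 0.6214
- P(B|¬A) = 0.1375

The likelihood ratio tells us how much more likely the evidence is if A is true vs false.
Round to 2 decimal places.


Likelihood Ratio (LR) = P(B|A) / P(B|¬A)

LR = 0.6214 / 0.1375
   = 4.52

The evidence is 4.52 times more likely if A is true than if A is false.
Because LR exceeds 1, B is evidence for A.


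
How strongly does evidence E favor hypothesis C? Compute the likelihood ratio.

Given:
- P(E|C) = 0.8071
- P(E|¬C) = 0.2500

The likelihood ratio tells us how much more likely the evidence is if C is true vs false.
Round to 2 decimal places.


Likelihood Ratio (LR) = P(E|C) / P(E|¬C)

LR = 0.8071 / 0.2500
   = 3.23

The evidence is 3.23 times more likely if C is true than if C is false.
LR > 1, so observing E raises the odds in favor of C.


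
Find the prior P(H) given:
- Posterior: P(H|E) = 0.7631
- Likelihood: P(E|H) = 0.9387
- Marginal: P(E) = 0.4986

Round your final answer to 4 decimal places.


From Bayes' theorem: P(H|E) = P(E|H) × P(H) / P(E)

Rearranging for P(H):
P(H) = P(H|E) × P(E) / P(E|H)
     = 0.7631 × 0.4986 / 0.9387
     = 0.38048166 / 0.9387
     = 0.4053


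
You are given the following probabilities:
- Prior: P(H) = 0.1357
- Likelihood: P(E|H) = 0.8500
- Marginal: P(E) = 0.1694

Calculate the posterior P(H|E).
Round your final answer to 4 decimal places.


Using Bayes' theorem:

P(H|E) = P(E|H) × P(H) / P(E)
       = 0.8500 × 0.1357 / 0.1694
       = 0.11534500 / 0.1694
       = 0.6809

The evidence strengthens our belief in H.
Prior: 0.1357 → Posterior: 0.6809


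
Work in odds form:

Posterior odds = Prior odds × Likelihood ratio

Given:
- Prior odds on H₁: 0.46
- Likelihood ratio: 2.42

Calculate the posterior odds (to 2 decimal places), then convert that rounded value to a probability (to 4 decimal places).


Step 1: Calculate posterior odds
Posterior odds = Prior odds × LR
               = 0.46 × 2.42
               = 1.11

Step 2: Convert to probability
P(H₁|E) = Posterior odds / (1 + Posterior odds)
       = 1.11 / (1 + 1.11)
       = 1.11 / 2.11
       = 0.5261

The evidence increased P(H₁) from 0.3151 to 0.5261.


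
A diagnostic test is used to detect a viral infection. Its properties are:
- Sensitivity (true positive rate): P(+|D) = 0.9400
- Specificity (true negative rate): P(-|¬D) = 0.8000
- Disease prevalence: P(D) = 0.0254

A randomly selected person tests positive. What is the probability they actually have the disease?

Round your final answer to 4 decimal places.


Let D = has disease, + = positive test

Given:
- P(D) = 0.0254 (prevalence)
- P(+|D) = 0.9400 (sensitivity)
- P(-|¬D) = 0.8000 (specificity)
- P(+|¬D) = 0.2000 (false positive rate = 1 - specificity)

Step 1: Find P(+)
P(+) = P(+|D)P(D) + P(+|¬D)P(¬D)
     = 0.9400 × 0.0254 + 0.2000 × 0.9746
     = 0.02387600 + 0.19492000
     = 0.21879600

Step 2: Apply Bayes' theorem for P(D|+)
P(D|+) = P(+|D)P(D) / P(+)
       = 0.02387600 / 0.21879600
       = 0.1091


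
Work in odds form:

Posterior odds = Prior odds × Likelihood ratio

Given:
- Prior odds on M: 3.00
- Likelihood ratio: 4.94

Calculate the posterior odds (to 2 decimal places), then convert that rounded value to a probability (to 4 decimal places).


Step 1: Calculate posterior odds
Posterior odds = Prior odds × LR
               = 3.00 × 4.94
               = 14.82

Step 2: Convert to probability
P(M|E) = Posterior odds / (1 + Posterior odds)
       = 14.82 / (1 + 14.82)
       = 14.82 / 15.82
       = 0.9368

The evidence increased P(M) from 0.7500 to 0.9368.


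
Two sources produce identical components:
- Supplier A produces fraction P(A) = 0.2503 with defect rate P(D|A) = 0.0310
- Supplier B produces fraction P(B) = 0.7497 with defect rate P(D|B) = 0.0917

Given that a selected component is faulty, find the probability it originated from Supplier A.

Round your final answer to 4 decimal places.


Let A = from Supplier A, D = faulty

Given:
- P(A) = 0.2503, P(B) = 0.7497
- P(D|A) = 0.0310, P(D|B) = 0.0917

Step 1: Find P(D)
P(D) = P(D|A)P(A) + P(D|B)P(B)
     = 0.0310 × 0.2503 + 0.0917 × 0.7497
     = 0.00775930 + 0.06874749
     = 0.07650679

Step 2: Apply Bayes' theorem
P(A|D) = P(D|A)P(A) / P(D)
       = 0.00775930 / 0.07650679
       = 0.1014


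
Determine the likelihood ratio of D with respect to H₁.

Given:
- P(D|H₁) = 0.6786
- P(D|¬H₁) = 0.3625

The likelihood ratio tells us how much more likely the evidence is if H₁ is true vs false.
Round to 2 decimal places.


Likelihood Ratio (LR) = P(D|H₁) / P(D|¬H₁)

LR = 0.6786 / 0.3625
   = 1.87

The evidence is 1.87 times more likely if H₁ is true than if H₁ is false.
LR > 1, so observing D raises the odds in favor of H₁.


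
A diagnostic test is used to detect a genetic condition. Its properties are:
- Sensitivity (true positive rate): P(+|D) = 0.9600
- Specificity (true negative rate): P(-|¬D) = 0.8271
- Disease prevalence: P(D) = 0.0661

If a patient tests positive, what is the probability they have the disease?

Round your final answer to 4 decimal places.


Let D = has disease, + = positive test

Given:
- P(D) = 0.0661 (prevalence)
- P(+|D) = 0.9600 (sensitivity)
- P(-|¬D) = 0.8271 (specificity)
- P(+|¬D) = 0.1729 (false positive rate = 1 - specificity)

Step 1: Find P(+)
P(+) = P(+|D)P(D) + P(+|¬D)P(¬D)
     = 0.9600 × 0.0661 + 0.1729 × 0.9339
     = 0.06345600 + 0.16147131
     = 0.22492731

Step 2: Apply Bayes' theorem for P(D|+)
P(D|+) = P(+|D)P(D) / P(+)
       = 0.06345600 / 0.22492731
       = 0.2821


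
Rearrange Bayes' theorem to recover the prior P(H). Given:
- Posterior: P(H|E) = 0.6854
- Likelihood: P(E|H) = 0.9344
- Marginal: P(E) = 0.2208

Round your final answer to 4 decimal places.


From Bayes' theorem: P(H|E) = P(E|H) × P(H) / P(E)

Rearranging for P(H):
P(H) = P(H|E) × P(E) / P(E|H)
     = 0.6854 × 0.2208 / 0.9344
     = 0.15133632 / 0.9344
     = 0.1620


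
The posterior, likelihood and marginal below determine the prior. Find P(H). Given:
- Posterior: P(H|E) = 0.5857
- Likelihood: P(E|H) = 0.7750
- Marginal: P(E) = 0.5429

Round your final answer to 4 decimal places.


From Bayes' theorem: P(H|E) = P(E|H) × P(H) / P(E)

Rearranging for P(H):
P(H) = P(H|E) × P(E) / P(E|H)
     = 0.5857 × 0.5429 / 0.7750
     = 0.31797653 / 0.7750
     = 0.4103


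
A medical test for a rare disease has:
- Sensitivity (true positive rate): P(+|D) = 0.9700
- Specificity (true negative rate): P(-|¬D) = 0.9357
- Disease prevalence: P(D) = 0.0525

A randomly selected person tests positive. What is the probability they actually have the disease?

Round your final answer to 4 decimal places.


Let D = has disease, + = positive test

Given:
- P(D) = 0.0525 (prevalence)
- P(+|D) = 0.9700 (sensitivity)
- P(-|¬D) = 0.9357 (specificity)
- P(+|¬D) = 0.0643 (false positive rate = 1 - specificity)

Step 1: Find P(+)
P(+) = P(+|D)P(D) + P(+|¬D)P(¬D)
     = 0.9700 × 0.0525 + 0.0643 × 0.9475
     = 0.05092500 + 0.06092425
     = 0.11184925

Step 2: Apply Bayes' theorem for P(D|+)
P(D|+) = P(+|D)P(D) / P(+)
       = 0.05092500 / 0.11184925
       = 0.4553


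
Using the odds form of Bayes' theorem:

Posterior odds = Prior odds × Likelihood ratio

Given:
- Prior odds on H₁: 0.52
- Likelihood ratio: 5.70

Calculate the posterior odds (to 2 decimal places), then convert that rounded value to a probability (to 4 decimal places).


Step 1: Calculate posterior odds
Posterior odds = Prior odds × LR
               = 0.52 × 5.70
               = 2.96

Step 2: Convert to probability
P(H₁|E) = Posterior odds / (1 + Posterior odds)
       = 2.96 / (1 + 2.96)
       = 2.96 / 3.96
       = 0.7475

The evidence increased P(H₁) from 0.3421 to 0.7475.


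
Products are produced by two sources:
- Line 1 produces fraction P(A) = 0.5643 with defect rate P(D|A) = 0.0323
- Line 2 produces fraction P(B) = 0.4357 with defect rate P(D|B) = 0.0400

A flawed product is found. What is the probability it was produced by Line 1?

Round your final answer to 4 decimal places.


Let A = from Line 1, D = flawed

Given:
- P(A) = 0.5643, P(B) = 0.4357
- P(D|A) = 0.0323, P(D|B) = 0.0400

Step 1: Find P(D)
P(D) = P(D|A)P(A) + P(D|B)P(B)
     = 0.0323 × 0.5643 + 0.0400 × 0.4357
     = 0.01822689 + 0.01742800
     = 0.03565489

Step 2: Apply Bayes' theorem
P(A|D) = P(D|A)P(A) / P(D)
       = 0.01822689 / 0.03565489
       = 0.5112


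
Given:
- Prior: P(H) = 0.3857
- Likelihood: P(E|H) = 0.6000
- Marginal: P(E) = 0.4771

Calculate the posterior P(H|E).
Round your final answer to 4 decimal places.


Using Bayes' theorem:

P(H|E) = P(E|H) × P(H) / P(E)
       = 0.6000 × 0.3857 / 0.4771
       = 0.23142000 / 0.4771
       = 0.4851

The evidence strengthens our belief in H.
Prior: 0.3857 → Posterior: 0.4851


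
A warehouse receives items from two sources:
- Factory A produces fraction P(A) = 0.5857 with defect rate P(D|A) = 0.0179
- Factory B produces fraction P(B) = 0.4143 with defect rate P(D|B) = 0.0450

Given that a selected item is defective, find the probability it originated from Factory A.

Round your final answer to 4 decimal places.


Let A = from Factory A, D = defective

Given:
- P(A) = 0.5857, P(B) = 0.4143
- P(D|A) = 0.0179, P(D|B) = 0.0450

Step 1: Find P(D)
P(D) = P(D|A)P(A) + P(D|B)P(B)
     = 0.0179 × 0.5857 + 0.0450 × 0.4143
     = 0.01048403 + 0.01864350
     = 0.02912753

Step 2: Apply Bayes' theorem
P(A|D) = P(D|A)P(A) / P(D)
       = 0.01048403 / 0.02912753
       = 0.3599


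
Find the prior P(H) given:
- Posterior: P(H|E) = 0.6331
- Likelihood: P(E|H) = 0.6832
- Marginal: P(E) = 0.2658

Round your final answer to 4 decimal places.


From Bayes' theorem: P(H|E) = P(E|H) × P(H) / P(E)

Rearranging for P(H):
P(H) = P(H|E) × P(E) / P(E|H)
     = 0.6331 × 0.2658 / 0.6832
     = 0.16827798 / 0.6832
     = 0.2463


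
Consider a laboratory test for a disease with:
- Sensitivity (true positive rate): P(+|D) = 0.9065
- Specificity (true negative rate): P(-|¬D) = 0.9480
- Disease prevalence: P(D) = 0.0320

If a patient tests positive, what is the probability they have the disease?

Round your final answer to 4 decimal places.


Let D = has disease, + = positive test

Given:
- P(D) = 0.0320 (prevalence)
- P(+|D) = 0.9065 (sensitivity)
- P(-|¬D) = 0.9480 (specificity)
- P(+|¬D) = 0.0520 (false positive rate = 1 - specificity)

Step 1: Find P(+)
P(+) = P(+|D)P(D) + P(+|¬D)P(¬D)
     = 0.9065 × 0.0320 + 0.0520 × 0.9680
     = 0.02900800 + 0.05033600
     = 0.07934400

Step 2: Apply Bayes' theorem for P(D|+)
P(D|+) = P(+|D)P(D) / P(+)
       = 0.02900800 / 0.07934400
       = 0.3656
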